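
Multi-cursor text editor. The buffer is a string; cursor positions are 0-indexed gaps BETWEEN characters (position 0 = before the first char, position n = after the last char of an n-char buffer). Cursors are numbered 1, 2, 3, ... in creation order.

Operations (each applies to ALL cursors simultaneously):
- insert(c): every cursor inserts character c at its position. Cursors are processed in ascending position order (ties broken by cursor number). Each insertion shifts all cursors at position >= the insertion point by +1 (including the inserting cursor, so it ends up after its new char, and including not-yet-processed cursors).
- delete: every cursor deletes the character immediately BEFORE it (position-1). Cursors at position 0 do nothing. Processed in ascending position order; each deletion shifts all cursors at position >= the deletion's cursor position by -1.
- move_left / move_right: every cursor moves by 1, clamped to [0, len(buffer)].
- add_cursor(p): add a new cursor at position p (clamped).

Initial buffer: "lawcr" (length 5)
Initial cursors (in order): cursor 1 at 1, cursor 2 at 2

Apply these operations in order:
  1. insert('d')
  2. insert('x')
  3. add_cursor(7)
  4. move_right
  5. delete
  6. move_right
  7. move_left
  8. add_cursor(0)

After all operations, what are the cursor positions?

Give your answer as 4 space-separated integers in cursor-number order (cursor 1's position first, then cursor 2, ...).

Answer: 3 5 5 0

Derivation:
After op 1 (insert('d')): buffer="ldadwcr" (len 7), cursors c1@2 c2@4, authorship .1.2...
After op 2 (insert('x')): buffer="ldxadxwcr" (len 9), cursors c1@3 c2@6, authorship .11.22...
After op 3 (add_cursor(7)): buffer="ldxadxwcr" (len 9), cursors c1@3 c2@6 c3@7, authorship .11.22...
After op 4 (move_right): buffer="ldxadxwcr" (len 9), cursors c1@4 c2@7 c3@8, authorship .11.22...
After op 5 (delete): buffer="ldxdxr" (len 6), cursors c1@3 c2@5 c3@5, authorship .1122.
After op 6 (move_right): buffer="ldxdxr" (len 6), cursors c1@4 c2@6 c3@6, authorship .1122.
After op 7 (move_left): buffer="ldxdxr" (len 6), cursors c1@3 c2@5 c3@5, authorship .1122.
After op 8 (add_cursor(0)): buffer="ldxdxr" (len 6), cursors c4@0 c1@3 c2@5 c3@5, authorship .1122.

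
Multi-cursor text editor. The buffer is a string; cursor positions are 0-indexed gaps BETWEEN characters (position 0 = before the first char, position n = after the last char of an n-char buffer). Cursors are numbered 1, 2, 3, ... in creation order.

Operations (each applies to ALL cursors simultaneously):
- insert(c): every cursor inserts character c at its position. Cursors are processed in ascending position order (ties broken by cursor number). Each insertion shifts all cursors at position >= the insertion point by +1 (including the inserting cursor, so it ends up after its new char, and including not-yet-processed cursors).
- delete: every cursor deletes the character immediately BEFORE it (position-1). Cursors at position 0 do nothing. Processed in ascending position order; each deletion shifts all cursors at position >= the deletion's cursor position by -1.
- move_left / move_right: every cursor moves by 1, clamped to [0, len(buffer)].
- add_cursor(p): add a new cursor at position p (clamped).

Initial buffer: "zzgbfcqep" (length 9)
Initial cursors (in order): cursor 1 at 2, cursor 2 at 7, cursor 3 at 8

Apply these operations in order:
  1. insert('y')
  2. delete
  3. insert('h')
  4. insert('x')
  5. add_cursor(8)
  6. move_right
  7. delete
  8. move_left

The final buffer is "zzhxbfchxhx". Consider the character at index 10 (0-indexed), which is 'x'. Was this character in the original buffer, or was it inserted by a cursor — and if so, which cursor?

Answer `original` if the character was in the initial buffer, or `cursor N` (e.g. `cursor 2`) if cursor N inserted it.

After op 1 (insert('y')): buffer="zzygbfcqyeyp" (len 12), cursors c1@3 c2@9 c3@11, authorship ..1.....2.3.
After op 2 (delete): buffer="zzgbfcqep" (len 9), cursors c1@2 c2@7 c3@8, authorship .........
After op 3 (insert('h')): buffer="zzhgbfcqhehp" (len 12), cursors c1@3 c2@9 c3@11, authorship ..1.....2.3.
After op 4 (insert('x')): buffer="zzhxgbfcqhxehxp" (len 15), cursors c1@4 c2@11 c3@14, authorship ..11.....22.33.
After op 5 (add_cursor(8)): buffer="zzhxgbfcqhxehxp" (len 15), cursors c1@4 c4@8 c2@11 c3@14, authorship ..11.....22.33.
After op 6 (move_right): buffer="zzhxgbfcqhxehxp" (len 15), cursors c1@5 c4@9 c2@12 c3@15, authorship ..11.....22.33.
After op 7 (delete): buffer="zzhxbfchxhx" (len 11), cursors c1@4 c4@7 c2@9 c3@11, authorship ..11...2233
After op 8 (move_left): buffer="zzhxbfchxhx" (len 11), cursors c1@3 c4@6 c2@8 c3@10, authorship ..11...2233
Authorship (.=original, N=cursor N): . . 1 1 . . . 2 2 3 3
Index 10: author = 3

Answer: cursor 3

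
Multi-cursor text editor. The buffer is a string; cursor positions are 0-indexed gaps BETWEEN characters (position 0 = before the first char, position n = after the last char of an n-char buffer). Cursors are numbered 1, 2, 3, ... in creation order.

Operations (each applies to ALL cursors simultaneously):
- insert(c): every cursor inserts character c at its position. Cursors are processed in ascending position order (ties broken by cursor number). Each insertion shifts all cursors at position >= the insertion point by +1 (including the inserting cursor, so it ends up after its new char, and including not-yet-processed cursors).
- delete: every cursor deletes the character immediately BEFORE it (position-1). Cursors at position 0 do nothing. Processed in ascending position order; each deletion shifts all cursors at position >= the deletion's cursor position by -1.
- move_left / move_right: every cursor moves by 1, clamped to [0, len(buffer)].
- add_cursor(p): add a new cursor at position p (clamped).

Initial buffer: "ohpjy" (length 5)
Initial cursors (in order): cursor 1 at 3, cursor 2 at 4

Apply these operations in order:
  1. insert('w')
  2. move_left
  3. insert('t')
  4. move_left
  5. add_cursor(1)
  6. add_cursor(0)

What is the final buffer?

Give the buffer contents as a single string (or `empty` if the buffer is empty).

After op 1 (insert('w')): buffer="ohpwjwy" (len 7), cursors c1@4 c2@6, authorship ...1.2.
After op 2 (move_left): buffer="ohpwjwy" (len 7), cursors c1@3 c2@5, authorship ...1.2.
After op 3 (insert('t')): buffer="ohptwjtwy" (len 9), cursors c1@4 c2@7, authorship ...11.22.
After op 4 (move_left): buffer="ohptwjtwy" (len 9), cursors c1@3 c2@6, authorship ...11.22.
After op 5 (add_cursor(1)): buffer="ohptwjtwy" (len 9), cursors c3@1 c1@3 c2@6, authorship ...11.22.
After op 6 (add_cursor(0)): buffer="ohptwjtwy" (len 9), cursors c4@0 c3@1 c1@3 c2@6, authorship ...11.22.

Answer: ohptwjtwy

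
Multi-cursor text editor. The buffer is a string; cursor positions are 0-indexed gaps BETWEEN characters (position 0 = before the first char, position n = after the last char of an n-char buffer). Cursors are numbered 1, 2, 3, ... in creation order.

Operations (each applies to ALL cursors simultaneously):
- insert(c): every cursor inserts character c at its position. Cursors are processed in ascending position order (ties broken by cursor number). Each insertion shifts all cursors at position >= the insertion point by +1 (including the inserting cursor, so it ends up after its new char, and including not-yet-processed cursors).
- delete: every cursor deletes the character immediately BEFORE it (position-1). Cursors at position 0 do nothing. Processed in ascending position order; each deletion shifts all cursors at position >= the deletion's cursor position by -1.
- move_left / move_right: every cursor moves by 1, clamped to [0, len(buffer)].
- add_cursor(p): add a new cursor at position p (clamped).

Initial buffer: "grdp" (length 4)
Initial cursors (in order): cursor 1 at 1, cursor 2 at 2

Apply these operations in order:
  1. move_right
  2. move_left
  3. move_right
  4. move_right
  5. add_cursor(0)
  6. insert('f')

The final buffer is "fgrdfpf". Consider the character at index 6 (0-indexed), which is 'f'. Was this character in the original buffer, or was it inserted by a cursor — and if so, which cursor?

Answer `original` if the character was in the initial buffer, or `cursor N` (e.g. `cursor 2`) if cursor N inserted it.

After op 1 (move_right): buffer="grdp" (len 4), cursors c1@2 c2@3, authorship ....
After op 2 (move_left): buffer="grdp" (len 4), cursors c1@1 c2@2, authorship ....
After op 3 (move_right): buffer="grdp" (len 4), cursors c1@2 c2@3, authorship ....
After op 4 (move_right): buffer="grdp" (len 4), cursors c1@3 c2@4, authorship ....
After op 5 (add_cursor(0)): buffer="grdp" (len 4), cursors c3@0 c1@3 c2@4, authorship ....
After op 6 (insert('f')): buffer="fgrdfpf" (len 7), cursors c3@1 c1@5 c2@7, authorship 3...1.2
Authorship (.=original, N=cursor N): 3 . . . 1 . 2
Index 6: author = 2

Answer: cursor 2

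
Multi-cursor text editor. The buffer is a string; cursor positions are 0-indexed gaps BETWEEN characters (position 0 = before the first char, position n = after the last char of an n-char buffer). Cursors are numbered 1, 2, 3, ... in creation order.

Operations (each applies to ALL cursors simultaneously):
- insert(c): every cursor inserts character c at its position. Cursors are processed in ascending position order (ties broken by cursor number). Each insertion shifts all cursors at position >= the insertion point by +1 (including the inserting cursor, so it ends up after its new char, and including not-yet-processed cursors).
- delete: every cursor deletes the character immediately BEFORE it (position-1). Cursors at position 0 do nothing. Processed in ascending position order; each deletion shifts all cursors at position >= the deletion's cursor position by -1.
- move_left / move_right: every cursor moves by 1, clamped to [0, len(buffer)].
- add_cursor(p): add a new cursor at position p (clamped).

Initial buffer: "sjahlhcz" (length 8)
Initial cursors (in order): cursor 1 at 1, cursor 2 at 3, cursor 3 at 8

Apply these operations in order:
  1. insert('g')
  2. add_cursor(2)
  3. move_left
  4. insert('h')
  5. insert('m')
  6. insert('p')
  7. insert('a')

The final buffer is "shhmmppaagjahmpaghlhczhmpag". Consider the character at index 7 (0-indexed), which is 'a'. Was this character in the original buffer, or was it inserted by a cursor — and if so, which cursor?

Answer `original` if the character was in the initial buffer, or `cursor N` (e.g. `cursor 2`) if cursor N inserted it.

Answer: cursor 1

Derivation:
After op 1 (insert('g')): buffer="sgjaghlhczg" (len 11), cursors c1@2 c2@5 c3@11, authorship .1..2.....3
After op 2 (add_cursor(2)): buffer="sgjaghlhczg" (len 11), cursors c1@2 c4@2 c2@5 c3@11, authorship .1..2.....3
After op 3 (move_left): buffer="sgjaghlhczg" (len 11), cursors c1@1 c4@1 c2@4 c3@10, authorship .1..2.....3
After op 4 (insert('h')): buffer="shhgjahghlhczhg" (len 15), cursors c1@3 c4@3 c2@7 c3@14, authorship .141..22.....33
After op 5 (insert('m')): buffer="shhmmgjahmghlhczhmg" (len 19), cursors c1@5 c4@5 c2@10 c3@18, authorship .14141..222.....333
After op 6 (insert('p')): buffer="shhmmppgjahmpghlhczhmpg" (len 23), cursors c1@7 c4@7 c2@13 c3@22, authorship .1414141..2222.....3333
After op 7 (insert('a')): buffer="shhmmppaagjahmpaghlhczhmpag" (len 27), cursors c1@9 c4@9 c2@16 c3@26, authorship .141414141..22222.....33333
Authorship (.=original, N=cursor N): . 1 4 1 4 1 4 1 4 1 . . 2 2 2 2 2 . . . . . 3 3 3 3 3
Index 7: author = 1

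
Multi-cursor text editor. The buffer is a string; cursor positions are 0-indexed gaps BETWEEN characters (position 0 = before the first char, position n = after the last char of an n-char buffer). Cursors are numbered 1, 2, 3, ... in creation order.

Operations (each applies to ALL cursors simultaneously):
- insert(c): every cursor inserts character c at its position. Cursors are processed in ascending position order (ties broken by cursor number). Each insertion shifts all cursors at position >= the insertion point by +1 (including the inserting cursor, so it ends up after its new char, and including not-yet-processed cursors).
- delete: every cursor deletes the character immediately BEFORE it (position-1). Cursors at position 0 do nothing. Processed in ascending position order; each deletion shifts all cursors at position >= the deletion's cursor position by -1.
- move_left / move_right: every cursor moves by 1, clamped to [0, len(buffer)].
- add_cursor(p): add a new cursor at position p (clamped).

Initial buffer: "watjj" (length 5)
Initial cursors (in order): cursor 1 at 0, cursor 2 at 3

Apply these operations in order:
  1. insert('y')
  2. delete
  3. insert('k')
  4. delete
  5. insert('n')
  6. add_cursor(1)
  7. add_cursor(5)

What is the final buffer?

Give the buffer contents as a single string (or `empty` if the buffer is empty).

After op 1 (insert('y')): buffer="ywatyjj" (len 7), cursors c1@1 c2@5, authorship 1...2..
After op 2 (delete): buffer="watjj" (len 5), cursors c1@0 c2@3, authorship .....
After op 3 (insert('k')): buffer="kwatkjj" (len 7), cursors c1@1 c2@5, authorship 1...2..
After op 4 (delete): buffer="watjj" (len 5), cursors c1@0 c2@3, authorship .....
After op 5 (insert('n')): buffer="nwatnjj" (len 7), cursors c1@1 c2@5, authorship 1...2..
After op 6 (add_cursor(1)): buffer="nwatnjj" (len 7), cursors c1@1 c3@1 c2@5, authorship 1...2..
After op 7 (add_cursor(5)): buffer="nwatnjj" (len 7), cursors c1@1 c3@1 c2@5 c4@5, authorship 1...2..

Answer: nwatnjj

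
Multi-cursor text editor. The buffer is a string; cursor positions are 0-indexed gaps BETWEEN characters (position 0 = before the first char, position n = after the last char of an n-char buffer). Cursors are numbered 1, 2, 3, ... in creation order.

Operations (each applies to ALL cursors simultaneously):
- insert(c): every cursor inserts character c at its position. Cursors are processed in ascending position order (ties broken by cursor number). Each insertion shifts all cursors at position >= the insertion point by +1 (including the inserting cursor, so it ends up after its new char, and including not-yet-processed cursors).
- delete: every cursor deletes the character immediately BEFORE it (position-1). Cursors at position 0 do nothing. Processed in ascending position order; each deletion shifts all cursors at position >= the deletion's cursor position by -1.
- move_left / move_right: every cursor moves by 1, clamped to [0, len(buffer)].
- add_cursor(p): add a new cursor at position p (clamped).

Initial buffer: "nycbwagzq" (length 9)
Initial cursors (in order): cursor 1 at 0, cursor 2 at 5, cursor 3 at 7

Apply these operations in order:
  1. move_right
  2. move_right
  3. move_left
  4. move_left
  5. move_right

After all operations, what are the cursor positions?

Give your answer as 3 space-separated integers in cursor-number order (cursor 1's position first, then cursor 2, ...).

Answer: 1 6 8

Derivation:
After op 1 (move_right): buffer="nycbwagzq" (len 9), cursors c1@1 c2@6 c3@8, authorship .........
After op 2 (move_right): buffer="nycbwagzq" (len 9), cursors c1@2 c2@7 c3@9, authorship .........
After op 3 (move_left): buffer="nycbwagzq" (len 9), cursors c1@1 c2@6 c3@8, authorship .........
After op 4 (move_left): buffer="nycbwagzq" (len 9), cursors c1@0 c2@5 c3@7, authorship .........
After op 5 (move_right): buffer="nycbwagzq" (len 9), cursors c1@1 c2@6 c3@8, authorship .........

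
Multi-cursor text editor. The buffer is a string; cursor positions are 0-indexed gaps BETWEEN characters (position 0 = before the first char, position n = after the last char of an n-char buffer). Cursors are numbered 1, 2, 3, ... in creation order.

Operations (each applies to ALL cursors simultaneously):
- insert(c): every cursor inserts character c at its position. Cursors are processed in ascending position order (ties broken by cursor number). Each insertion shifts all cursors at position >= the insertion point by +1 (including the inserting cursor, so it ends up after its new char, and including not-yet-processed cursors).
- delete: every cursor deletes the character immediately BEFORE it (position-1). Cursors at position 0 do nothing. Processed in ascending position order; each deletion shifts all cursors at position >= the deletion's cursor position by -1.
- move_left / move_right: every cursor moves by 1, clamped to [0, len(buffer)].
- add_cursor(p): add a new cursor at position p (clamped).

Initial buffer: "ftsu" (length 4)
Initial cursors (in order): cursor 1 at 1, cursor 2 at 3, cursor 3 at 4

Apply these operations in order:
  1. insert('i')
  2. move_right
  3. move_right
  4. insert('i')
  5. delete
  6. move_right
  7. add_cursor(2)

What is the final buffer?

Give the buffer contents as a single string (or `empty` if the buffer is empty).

After op 1 (insert('i')): buffer="fitsiui" (len 7), cursors c1@2 c2@5 c3@7, authorship .1..2.3
After op 2 (move_right): buffer="fitsiui" (len 7), cursors c1@3 c2@6 c3@7, authorship .1..2.3
After op 3 (move_right): buffer="fitsiui" (len 7), cursors c1@4 c2@7 c3@7, authorship .1..2.3
After op 4 (insert('i')): buffer="fitsiiuiii" (len 10), cursors c1@5 c2@10 c3@10, authorship .1..12.323
After op 5 (delete): buffer="fitsiui" (len 7), cursors c1@4 c2@7 c3@7, authorship .1..2.3
After op 6 (move_right): buffer="fitsiui" (len 7), cursors c1@5 c2@7 c3@7, authorship .1..2.3
After op 7 (add_cursor(2)): buffer="fitsiui" (len 7), cursors c4@2 c1@5 c2@7 c3@7, authorship .1..2.3

Answer: fitsiui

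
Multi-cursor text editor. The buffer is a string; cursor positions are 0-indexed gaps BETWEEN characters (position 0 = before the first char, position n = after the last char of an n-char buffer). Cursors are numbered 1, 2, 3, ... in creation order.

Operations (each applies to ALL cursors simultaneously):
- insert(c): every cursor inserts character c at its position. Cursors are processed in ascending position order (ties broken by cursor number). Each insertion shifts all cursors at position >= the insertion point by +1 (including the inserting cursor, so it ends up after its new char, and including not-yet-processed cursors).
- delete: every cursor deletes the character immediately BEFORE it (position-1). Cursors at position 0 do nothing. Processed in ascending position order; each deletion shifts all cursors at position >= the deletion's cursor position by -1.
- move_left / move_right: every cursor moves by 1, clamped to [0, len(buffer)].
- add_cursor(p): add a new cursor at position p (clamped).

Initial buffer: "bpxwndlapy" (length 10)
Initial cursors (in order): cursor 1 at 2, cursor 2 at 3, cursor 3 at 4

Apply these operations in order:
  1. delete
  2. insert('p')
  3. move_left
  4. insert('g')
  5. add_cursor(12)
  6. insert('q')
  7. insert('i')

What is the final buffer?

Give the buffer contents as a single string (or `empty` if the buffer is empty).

Answer: bppgggqqqiiipndlapqiy

Derivation:
After op 1 (delete): buffer="bndlapy" (len 7), cursors c1@1 c2@1 c3@1, authorship .......
After op 2 (insert('p')): buffer="bpppndlapy" (len 10), cursors c1@4 c2@4 c3@4, authorship .123......
After op 3 (move_left): buffer="bpppndlapy" (len 10), cursors c1@3 c2@3 c3@3, authorship .123......
After op 4 (insert('g')): buffer="bppgggpndlapy" (len 13), cursors c1@6 c2@6 c3@6, authorship .121233......
After op 5 (add_cursor(12)): buffer="bppgggpndlapy" (len 13), cursors c1@6 c2@6 c3@6 c4@12, authorship .121233......
After op 6 (insert('q')): buffer="bppgggqqqpndlapqy" (len 17), cursors c1@9 c2@9 c3@9 c4@16, authorship .121231233.....4.
After op 7 (insert('i')): buffer="bppgggqqqiiipndlapqiy" (len 21), cursors c1@12 c2@12 c3@12 c4@20, authorship .121231231233.....44.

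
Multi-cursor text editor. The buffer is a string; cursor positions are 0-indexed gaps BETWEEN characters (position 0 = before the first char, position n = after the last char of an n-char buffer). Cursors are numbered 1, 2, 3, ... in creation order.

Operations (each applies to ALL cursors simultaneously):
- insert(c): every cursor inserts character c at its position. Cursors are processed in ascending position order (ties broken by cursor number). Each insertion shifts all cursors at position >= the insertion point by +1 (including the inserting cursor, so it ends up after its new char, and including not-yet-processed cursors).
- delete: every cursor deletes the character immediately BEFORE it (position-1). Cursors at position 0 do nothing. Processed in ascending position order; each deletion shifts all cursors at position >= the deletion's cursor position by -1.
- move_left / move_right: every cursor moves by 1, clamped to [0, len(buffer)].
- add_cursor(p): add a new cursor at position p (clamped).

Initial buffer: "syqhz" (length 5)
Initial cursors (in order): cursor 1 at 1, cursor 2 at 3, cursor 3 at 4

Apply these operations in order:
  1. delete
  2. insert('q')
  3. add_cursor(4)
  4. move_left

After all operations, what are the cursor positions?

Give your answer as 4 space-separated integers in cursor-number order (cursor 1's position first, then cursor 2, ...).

Answer: 0 3 3 3

Derivation:
After op 1 (delete): buffer="yz" (len 2), cursors c1@0 c2@1 c3@1, authorship ..
After op 2 (insert('q')): buffer="qyqqz" (len 5), cursors c1@1 c2@4 c3@4, authorship 1.23.
After op 3 (add_cursor(4)): buffer="qyqqz" (len 5), cursors c1@1 c2@4 c3@4 c4@4, authorship 1.23.
After op 4 (move_left): buffer="qyqqz" (len 5), cursors c1@0 c2@3 c3@3 c4@3, authorship 1.23.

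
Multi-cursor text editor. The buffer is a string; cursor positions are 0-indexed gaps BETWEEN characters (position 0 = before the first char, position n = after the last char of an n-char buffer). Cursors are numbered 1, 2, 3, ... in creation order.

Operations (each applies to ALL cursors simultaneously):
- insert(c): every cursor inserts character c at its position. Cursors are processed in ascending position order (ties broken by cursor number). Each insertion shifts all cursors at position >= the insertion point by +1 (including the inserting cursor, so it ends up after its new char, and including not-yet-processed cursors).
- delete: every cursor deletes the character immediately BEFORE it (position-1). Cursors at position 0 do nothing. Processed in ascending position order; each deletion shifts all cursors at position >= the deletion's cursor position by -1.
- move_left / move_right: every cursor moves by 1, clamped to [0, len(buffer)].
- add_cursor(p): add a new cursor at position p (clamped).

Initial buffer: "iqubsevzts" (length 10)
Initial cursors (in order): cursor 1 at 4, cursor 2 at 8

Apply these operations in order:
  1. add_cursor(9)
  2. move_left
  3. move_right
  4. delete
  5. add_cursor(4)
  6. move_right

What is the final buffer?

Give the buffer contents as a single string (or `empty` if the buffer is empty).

Answer: iqusevs

Derivation:
After op 1 (add_cursor(9)): buffer="iqubsevzts" (len 10), cursors c1@4 c2@8 c3@9, authorship ..........
After op 2 (move_left): buffer="iqubsevzts" (len 10), cursors c1@3 c2@7 c3@8, authorship ..........
After op 3 (move_right): buffer="iqubsevzts" (len 10), cursors c1@4 c2@8 c3@9, authorship ..........
After op 4 (delete): buffer="iqusevs" (len 7), cursors c1@3 c2@6 c3@6, authorship .......
After op 5 (add_cursor(4)): buffer="iqusevs" (len 7), cursors c1@3 c4@4 c2@6 c3@6, authorship .......
After op 6 (move_right): buffer="iqusevs" (len 7), cursors c1@4 c4@5 c2@7 c3@7, authorship .......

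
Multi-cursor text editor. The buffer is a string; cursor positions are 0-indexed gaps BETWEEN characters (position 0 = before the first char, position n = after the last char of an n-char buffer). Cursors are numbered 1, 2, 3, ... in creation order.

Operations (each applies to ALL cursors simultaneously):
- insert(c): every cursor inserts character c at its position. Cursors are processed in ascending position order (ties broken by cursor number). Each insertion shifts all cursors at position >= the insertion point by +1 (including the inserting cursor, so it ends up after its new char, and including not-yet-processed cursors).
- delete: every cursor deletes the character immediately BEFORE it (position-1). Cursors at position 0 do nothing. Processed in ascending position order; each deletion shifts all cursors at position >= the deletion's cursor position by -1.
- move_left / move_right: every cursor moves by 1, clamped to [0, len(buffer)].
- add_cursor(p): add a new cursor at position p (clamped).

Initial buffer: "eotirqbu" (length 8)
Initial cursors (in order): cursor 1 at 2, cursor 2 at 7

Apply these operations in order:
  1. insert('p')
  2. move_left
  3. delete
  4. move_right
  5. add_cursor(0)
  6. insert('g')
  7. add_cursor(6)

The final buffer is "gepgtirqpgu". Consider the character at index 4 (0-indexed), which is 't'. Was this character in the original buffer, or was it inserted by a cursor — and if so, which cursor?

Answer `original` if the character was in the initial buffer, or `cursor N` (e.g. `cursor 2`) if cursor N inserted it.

Answer: original

Derivation:
After op 1 (insert('p')): buffer="eoptirqbpu" (len 10), cursors c1@3 c2@9, authorship ..1.....2.
After op 2 (move_left): buffer="eoptirqbpu" (len 10), cursors c1@2 c2@8, authorship ..1.....2.
After op 3 (delete): buffer="eptirqpu" (len 8), cursors c1@1 c2@6, authorship .1....2.
After op 4 (move_right): buffer="eptirqpu" (len 8), cursors c1@2 c2@7, authorship .1....2.
After op 5 (add_cursor(0)): buffer="eptirqpu" (len 8), cursors c3@0 c1@2 c2@7, authorship .1....2.
After op 6 (insert('g')): buffer="gepgtirqpgu" (len 11), cursors c3@1 c1@4 c2@10, authorship 3.11....22.
After op 7 (add_cursor(6)): buffer="gepgtirqpgu" (len 11), cursors c3@1 c1@4 c4@6 c2@10, authorship 3.11....22.
Authorship (.=original, N=cursor N): 3 . 1 1 . . . . 2 2 .
Index 4: author = original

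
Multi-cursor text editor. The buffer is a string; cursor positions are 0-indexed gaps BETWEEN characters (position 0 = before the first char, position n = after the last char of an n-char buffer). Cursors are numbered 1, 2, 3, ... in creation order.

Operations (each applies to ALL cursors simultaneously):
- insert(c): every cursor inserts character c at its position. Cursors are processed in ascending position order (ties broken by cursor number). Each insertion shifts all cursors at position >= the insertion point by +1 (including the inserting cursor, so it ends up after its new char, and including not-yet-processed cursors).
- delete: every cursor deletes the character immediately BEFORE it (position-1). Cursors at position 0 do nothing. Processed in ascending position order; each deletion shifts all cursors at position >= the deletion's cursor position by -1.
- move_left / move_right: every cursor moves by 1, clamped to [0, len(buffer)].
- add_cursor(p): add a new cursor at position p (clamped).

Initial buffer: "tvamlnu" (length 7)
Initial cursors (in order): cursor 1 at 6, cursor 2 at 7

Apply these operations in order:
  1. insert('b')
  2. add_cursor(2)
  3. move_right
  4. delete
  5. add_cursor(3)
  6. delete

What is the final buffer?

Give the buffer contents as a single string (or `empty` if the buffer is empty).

Answer: tl

Derivation:
After op 1 (insert('b')): buffer="tvamlnbub" (len 9), cursors c1@7 c2@9, authorship ......1.2
After op 2 (add_cursor(2)): buffer="tvamlnbub" (len 9), cursors c3@2 c1@7 c2@9, authorship ......1.2
After op 3 (move_right): buffer="tvamlnbub" (len 9), cursors c3@3 c1@8 c2@9, authorship ......1.2
After op 4 (delete): buffer="tvmlnb" (len 6), cursors c3@2 c1@6 c2@6, authorship .....1
After op 5 (add_cursor(3)): buffer="tvmlnb" (len 6), cursors c3@2 c4@3 c1@6 c2@6, authorship .....1
After op 6 (delete): buffer="tl" (len 2), cursors c3@1 c4@1 c1@2 c2@2, authorship ..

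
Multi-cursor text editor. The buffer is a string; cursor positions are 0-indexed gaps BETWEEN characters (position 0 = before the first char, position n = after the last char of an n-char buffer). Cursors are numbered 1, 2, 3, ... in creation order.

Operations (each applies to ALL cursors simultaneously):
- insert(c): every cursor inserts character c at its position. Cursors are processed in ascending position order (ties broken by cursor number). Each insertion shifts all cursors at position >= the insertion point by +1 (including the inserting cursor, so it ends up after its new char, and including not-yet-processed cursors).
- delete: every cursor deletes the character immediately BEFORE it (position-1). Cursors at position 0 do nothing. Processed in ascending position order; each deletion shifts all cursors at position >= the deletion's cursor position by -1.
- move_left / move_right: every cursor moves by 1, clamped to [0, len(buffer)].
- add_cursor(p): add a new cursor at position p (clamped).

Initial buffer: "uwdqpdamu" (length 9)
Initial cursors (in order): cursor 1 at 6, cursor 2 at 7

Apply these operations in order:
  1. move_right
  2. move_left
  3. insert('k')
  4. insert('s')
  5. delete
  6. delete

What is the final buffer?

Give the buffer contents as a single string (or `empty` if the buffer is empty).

Answer: uwdqpdamu

Derivation:
After op 1 (move_right): buffer="uwdqpdamu" (len 9), cursors c1@7 c2@8, authorship .........
After op 2 (move_left): buffer="uwdqpdamu" (len 9), cursors c1@6 c2@7, authorship .........
After op 3 (insert('k')): buffer="uwdqpdkakmu" (len 11), cursors c1@7 c2@9, authorship ......1.2..
After op 4 (insert('s')): buffer="uwdqpdksaksmu" (len 13), cursors c1@8 c2@11, authorship ......11.22..
After op 5 (delete): buffer="uwdqpdkakmu" (len 11), cursors c1@7 c2@9, authorship ......1.2..
After op 6 (delete): buffer="uwdqpdamu" (len 9), cursors c1@6 c2@7, authorship .........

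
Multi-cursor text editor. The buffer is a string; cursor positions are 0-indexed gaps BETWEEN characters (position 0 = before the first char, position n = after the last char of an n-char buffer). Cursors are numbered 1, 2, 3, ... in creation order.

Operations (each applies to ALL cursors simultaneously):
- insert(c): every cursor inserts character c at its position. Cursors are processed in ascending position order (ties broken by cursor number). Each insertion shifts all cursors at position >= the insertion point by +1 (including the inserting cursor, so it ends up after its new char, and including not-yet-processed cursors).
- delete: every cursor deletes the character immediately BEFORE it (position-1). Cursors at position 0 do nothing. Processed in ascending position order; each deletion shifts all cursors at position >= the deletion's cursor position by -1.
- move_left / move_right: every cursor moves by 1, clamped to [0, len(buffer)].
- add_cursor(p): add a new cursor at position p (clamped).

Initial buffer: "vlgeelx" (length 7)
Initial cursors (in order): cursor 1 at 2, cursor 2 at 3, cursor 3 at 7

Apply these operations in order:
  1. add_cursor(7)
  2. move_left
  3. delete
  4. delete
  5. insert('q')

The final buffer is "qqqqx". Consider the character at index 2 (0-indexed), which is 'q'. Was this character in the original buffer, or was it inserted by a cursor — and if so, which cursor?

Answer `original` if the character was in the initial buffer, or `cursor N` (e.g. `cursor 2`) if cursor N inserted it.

After op 1 (add_cursor(7)): buffer="vlgeelx" (len 7), cursors c1@2 c2@3 c3@7 c4@7, authorship .......
After op 2 (move_left): buffer="vlgeelx" (len 7), cursors c1@1 c2@2 c3@6 c4@6, authorship .......
After op 3 (delete): buffer="gex" (len 3), cursors c1@0 c2@0 c3@2 c4@2, authorship ...
After op 4 (delete): buffer="x" (len 1), cursors c1@0 c2@0 c3@0 c4@0, authorship .
After op 5 (insert('q')): buffer="qqqqx" (len 5), cursors c1@4 c2@4 c3@4 c4@4, authorship 1234.
Authorship (.=original, N=cursor N): 1 2 3 4 .
Index 2: author = 3

Answer: cursor 3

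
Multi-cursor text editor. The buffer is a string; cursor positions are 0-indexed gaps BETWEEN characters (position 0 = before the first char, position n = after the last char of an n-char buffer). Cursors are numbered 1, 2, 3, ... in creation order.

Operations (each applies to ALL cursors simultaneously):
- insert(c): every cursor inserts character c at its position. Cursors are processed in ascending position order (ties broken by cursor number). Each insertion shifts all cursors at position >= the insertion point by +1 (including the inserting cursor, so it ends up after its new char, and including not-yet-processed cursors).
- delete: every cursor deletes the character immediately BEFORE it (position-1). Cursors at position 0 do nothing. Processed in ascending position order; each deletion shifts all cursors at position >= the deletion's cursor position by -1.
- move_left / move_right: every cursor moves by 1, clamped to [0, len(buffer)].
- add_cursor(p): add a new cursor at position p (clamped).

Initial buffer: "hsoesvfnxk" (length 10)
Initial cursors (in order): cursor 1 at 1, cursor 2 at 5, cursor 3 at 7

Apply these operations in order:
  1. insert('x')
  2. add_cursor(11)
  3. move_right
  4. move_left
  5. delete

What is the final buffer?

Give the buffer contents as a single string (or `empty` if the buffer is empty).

After op 1 (insert('x')): buffer="hxsoesxvfxnxk" (len 13), cursors c1@2 c2@7 c3@10, authorship .1....2..3...
After op 2 (add_cursor(11)): buffer="hxsoesxvfxnxk" (len 13), cursors c1@2 c2@7 c3@10 c4@11, authorship .1....2..3...
After op 3 (move_right): buffer="hxsoesxvfxnxk" (len 13), cursors c1@3 c2@8 c3@11 c4@12, authorship .1....2..3...
After op 4 (move_left): buffer="hxsoesxvfxnxk" (len 13), cursors c1@2 c2@7 c3@10 c4@11, authorship .1....2..3...
After op 5 (delete): buffer="hsoesvfxk" (len 9), cursors c1@1 c2@5 c3@7 c4@7, authorship .........

Answer: hsoesvfxk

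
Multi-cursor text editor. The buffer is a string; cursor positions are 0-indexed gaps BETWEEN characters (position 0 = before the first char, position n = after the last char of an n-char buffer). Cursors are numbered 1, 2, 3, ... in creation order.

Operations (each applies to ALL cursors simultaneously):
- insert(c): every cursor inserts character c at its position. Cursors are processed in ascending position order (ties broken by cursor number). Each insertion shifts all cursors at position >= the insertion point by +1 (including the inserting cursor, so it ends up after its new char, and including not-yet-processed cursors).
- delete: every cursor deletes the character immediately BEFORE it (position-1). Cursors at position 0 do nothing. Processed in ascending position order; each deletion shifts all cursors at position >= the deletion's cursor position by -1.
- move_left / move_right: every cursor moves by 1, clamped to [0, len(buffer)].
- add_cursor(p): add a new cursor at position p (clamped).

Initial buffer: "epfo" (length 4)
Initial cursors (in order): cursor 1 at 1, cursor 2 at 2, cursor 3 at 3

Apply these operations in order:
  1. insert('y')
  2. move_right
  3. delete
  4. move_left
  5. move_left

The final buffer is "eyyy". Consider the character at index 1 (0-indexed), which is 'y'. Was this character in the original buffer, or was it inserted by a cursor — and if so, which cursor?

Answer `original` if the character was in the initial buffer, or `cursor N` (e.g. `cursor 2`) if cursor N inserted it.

Answer: cursor 1

Derivation:
After op 1 (insert('y')): buffer="eypyfyo" (len 7), cursors c1@2 c2@4 c3@6, authorship .1.2.3.
After op 2 (move_right): buffer="eypyfyo" (len 7), cursors c1@3 c2@5 c3@7, authorship .1.2.3.
After op 3 (delete): buffer="eyyy" (len 4), cursors c1@2 c2@3 c3@4, authorship .123
After op 4 (move_left): buffer="eyyy" (len 4), cursors c1@1 c2@2 c3@3, authorship .123
After op 5 (move_left): buffer="eyyy" (len 4), cursors c1@0 c2@1 c3@2, authorship .123
Authorship (.=original, N=cursor N): . 1 2 3
Index 1: author = 1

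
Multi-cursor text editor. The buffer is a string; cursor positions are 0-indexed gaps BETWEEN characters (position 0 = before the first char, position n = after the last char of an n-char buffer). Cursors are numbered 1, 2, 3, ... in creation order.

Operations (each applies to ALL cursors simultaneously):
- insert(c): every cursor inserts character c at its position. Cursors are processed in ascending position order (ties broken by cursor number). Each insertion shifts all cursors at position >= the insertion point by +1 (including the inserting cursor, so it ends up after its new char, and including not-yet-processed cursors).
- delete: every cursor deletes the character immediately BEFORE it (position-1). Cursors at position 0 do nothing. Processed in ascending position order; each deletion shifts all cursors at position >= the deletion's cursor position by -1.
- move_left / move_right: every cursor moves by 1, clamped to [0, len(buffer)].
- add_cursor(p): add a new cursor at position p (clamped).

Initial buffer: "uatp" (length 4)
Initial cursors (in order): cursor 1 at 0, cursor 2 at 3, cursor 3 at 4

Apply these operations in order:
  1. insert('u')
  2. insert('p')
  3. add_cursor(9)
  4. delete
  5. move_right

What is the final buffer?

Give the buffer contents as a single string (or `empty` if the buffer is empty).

After op 1 (insert('u')): buffer="uuatupu" (len 7), cursors c1@1 c2@5 c3@7, authorship 1...2.3
After op 2 (insert('p')): buffer="upuatuppup" (len 10), cursors c1@2 c2@7 c3@10, authorship 11...22.33
After op 3 (add_cursor(9)): buffer="upuatuppup" (len 10), cursors c1@2 c2@7 c4@9 c3@10, authorship 11...22.33
After op 4 (delete): buffer="uuatup" (len 6), cursors c1@1 c2@5 c3@6 c4@6, authorship 1...2.
After op 5 (move_right): buffer="uuatup" (len 6), cursors c1@2 c2@6 c3@6 c4@6, authorship 1...2.

Answer: uuatup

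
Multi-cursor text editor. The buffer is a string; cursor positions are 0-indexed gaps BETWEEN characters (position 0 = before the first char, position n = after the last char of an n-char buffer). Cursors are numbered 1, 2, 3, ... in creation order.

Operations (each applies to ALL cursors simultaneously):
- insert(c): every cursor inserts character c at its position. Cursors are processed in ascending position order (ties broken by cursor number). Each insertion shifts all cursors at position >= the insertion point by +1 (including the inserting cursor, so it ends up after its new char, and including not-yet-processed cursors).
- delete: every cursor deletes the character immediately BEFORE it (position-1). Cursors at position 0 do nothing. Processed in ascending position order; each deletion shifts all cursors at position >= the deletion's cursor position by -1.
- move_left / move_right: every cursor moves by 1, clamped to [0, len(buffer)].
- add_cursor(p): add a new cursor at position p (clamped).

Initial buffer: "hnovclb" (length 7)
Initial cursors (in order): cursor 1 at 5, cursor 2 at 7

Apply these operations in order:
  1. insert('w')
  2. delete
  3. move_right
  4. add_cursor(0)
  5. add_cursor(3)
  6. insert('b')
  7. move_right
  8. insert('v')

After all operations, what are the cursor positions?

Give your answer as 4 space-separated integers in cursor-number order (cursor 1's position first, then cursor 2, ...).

After op 1 (insert('w')): buffer="hnovcwlbw" (len 9), cursors c1@6 c2@9, authorship .....1..2
After op 2 (delete): buffer="hnovclb" (len 7), cursors c1@5 c2@7, authorship .......
After op 3 (move_right): buffer="hnovclb" (len 7), cursors c1@6 c2@7, authorship .......
After op 4 (add_cursor(0)): buffer="hnovclb" (len 7), cursors c3@0 c1@6 c2@7, authorship .......
After op 5 (add_cursor(3)): buffer="hnovclb" (len 7), cursors c3@0 c4@3 c1@6 c2@7, authorship .......
After op 6 (insert('b')): buffer="bhnobvclbbb" (len 11), cursors c3@1 c4@5 c1@9 c2@11, authorship 3...4...1.2
After op 7 (move_right): buffer="bhnobvclbbb" (len 11), cursors c3@2 c4@6 c1@10 c2@11, authorship 3...4...1.2
After op 8 (insert('v')): buffer="bhvnobvvclbbvbv" (len 15), cursors c3@3 c4@8 c1@13 c2@15, authorship 3.3..4.4..1.122

Answer: 13 15 3 8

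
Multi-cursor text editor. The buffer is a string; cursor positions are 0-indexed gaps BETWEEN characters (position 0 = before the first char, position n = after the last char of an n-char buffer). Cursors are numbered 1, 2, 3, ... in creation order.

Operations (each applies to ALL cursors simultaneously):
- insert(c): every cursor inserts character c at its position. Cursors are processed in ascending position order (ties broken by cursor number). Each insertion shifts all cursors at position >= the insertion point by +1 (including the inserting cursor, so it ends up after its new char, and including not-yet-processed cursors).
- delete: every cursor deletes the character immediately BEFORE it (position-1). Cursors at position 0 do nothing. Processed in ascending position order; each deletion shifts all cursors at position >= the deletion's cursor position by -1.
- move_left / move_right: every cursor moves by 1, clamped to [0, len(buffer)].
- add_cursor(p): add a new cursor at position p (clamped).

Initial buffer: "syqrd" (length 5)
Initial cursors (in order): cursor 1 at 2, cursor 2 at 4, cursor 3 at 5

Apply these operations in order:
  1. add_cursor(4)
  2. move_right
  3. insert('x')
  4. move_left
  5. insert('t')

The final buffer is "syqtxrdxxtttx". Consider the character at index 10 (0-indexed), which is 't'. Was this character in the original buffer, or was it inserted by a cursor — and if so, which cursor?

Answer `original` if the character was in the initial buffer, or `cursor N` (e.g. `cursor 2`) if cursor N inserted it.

After op 1 (add_cursor(4)): buffer="syqrd" (len 5), cursors c1@2 c2@4 c4@4 c3@5, authorship .....
After op 2 (move_right): buffer="syqrd" (len 5), cursors c1@3 c2@5 c3@5 c4@5, authorship .....
After op 3 (insert('x')): buffer="syqxrdxxx" (len 9), cursors c1@4 c2@9 c3@9 c4@9, authorship ...1..234
After op 4 (move_left): buffer="syqxrdxxx" (len 9), cursors c1@3 c2@8 c3@8 c4@8, authorship ...1..234
After op 5 (insert('t')): buffer="syqtxrdxxtttx" (len 13), cursors c1@4 c2@12 c3@12 c4@12, authorship ...11..232344
Authorship (.=original, N=cursor N): . . . 1 1 . . 2 3 2 3 4 4
Index 10: author = 3

Answer: cursor 3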